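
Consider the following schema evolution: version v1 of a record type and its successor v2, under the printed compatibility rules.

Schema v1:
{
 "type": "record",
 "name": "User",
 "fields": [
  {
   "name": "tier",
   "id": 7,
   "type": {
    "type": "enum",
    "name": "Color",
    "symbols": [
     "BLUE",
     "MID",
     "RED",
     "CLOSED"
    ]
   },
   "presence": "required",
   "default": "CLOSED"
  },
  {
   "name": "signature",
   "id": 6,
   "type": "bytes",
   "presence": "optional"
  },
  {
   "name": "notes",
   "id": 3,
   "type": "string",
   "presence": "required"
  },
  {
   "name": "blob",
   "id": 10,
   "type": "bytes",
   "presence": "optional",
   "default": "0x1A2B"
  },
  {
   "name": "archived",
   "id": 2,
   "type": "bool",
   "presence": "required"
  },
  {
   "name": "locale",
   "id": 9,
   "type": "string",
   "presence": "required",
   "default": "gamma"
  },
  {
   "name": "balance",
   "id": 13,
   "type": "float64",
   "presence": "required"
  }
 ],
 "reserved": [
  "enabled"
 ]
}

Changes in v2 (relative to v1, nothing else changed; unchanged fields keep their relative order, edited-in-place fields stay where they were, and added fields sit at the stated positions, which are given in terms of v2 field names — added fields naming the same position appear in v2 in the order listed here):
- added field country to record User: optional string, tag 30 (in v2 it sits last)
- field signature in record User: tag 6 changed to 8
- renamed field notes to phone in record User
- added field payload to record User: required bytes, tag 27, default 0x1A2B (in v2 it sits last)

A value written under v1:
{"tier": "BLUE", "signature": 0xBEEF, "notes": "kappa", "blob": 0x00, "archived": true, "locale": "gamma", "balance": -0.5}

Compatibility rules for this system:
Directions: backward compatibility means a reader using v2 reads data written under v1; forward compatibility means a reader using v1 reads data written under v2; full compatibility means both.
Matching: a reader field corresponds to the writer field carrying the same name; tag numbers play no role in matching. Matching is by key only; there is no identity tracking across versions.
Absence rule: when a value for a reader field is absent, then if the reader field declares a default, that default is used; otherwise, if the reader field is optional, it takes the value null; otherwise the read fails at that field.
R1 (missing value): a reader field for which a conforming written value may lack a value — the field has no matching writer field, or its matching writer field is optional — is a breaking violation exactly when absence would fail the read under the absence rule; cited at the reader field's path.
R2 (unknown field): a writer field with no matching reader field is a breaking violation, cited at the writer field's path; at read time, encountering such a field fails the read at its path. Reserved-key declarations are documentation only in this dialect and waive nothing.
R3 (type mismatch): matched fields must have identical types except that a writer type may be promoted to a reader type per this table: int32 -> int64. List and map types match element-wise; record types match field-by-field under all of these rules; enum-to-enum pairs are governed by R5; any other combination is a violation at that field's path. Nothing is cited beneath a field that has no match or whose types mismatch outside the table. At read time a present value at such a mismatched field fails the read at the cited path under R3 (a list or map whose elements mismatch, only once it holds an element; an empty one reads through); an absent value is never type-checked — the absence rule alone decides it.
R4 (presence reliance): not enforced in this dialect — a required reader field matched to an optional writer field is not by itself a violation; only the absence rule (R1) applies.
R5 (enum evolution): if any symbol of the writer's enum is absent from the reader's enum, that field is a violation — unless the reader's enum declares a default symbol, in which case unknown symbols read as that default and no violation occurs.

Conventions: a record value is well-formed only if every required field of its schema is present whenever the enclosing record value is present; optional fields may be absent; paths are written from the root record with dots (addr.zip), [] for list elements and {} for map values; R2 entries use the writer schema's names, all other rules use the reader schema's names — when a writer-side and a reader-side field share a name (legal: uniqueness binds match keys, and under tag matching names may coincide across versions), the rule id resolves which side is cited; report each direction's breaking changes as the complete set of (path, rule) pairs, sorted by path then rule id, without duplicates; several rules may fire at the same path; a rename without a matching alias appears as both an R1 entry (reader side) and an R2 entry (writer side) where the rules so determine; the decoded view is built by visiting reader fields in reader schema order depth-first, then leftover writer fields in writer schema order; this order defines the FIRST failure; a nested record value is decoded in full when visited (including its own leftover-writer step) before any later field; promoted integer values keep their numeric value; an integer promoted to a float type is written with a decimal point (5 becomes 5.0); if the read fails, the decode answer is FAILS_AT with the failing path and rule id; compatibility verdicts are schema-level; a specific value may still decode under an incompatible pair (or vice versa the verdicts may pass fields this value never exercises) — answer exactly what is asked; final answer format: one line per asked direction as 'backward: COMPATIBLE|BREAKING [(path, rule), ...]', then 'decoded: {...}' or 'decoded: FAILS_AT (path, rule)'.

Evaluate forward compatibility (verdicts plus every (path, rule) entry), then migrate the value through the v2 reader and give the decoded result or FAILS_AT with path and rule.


forward: BREAKING [(country, R2), (notes, R1), (payload, R2), (phone, R2)]; decoded: FAILS_AT (phone, R1)

each type pair in User: writer, then reader
forward pass over User, reader schema v1, writer schema v2:
  Color -> Color, writer required: tier aligns to tier
  bytes -> bytes, writer optional: signature aligns to signature
  notes: no writer match
  bytes -> bytes, writer optional: blob aligns to blob
  bool -> bool, writer required: archived aligns to archived
  string -> string, writer required: locale aligns to locale
  float64 -> float64, writer required: balance aligns to balance
  leftover writer field: phone
  leftover writer field: country
  leftover writer field: payload
  breaking: (country, R2)
  breaking: (notes, R1)
  breaking: (payload, R2)
  breaking: (phone, R2)
  => forward verdict for User: BREAKING, 4 violation(s)
migrating the User value to v2:
  tier := "BLUE"
  signature := 0xBEEF
  read fails at phone under R1 (no fill)
  => FAILS_AT (phone, R1)
ruling out the remaining User differences:
  field signature in record User: tag 6 changed to 8 -> inert for the asked User verdict: nothing fires


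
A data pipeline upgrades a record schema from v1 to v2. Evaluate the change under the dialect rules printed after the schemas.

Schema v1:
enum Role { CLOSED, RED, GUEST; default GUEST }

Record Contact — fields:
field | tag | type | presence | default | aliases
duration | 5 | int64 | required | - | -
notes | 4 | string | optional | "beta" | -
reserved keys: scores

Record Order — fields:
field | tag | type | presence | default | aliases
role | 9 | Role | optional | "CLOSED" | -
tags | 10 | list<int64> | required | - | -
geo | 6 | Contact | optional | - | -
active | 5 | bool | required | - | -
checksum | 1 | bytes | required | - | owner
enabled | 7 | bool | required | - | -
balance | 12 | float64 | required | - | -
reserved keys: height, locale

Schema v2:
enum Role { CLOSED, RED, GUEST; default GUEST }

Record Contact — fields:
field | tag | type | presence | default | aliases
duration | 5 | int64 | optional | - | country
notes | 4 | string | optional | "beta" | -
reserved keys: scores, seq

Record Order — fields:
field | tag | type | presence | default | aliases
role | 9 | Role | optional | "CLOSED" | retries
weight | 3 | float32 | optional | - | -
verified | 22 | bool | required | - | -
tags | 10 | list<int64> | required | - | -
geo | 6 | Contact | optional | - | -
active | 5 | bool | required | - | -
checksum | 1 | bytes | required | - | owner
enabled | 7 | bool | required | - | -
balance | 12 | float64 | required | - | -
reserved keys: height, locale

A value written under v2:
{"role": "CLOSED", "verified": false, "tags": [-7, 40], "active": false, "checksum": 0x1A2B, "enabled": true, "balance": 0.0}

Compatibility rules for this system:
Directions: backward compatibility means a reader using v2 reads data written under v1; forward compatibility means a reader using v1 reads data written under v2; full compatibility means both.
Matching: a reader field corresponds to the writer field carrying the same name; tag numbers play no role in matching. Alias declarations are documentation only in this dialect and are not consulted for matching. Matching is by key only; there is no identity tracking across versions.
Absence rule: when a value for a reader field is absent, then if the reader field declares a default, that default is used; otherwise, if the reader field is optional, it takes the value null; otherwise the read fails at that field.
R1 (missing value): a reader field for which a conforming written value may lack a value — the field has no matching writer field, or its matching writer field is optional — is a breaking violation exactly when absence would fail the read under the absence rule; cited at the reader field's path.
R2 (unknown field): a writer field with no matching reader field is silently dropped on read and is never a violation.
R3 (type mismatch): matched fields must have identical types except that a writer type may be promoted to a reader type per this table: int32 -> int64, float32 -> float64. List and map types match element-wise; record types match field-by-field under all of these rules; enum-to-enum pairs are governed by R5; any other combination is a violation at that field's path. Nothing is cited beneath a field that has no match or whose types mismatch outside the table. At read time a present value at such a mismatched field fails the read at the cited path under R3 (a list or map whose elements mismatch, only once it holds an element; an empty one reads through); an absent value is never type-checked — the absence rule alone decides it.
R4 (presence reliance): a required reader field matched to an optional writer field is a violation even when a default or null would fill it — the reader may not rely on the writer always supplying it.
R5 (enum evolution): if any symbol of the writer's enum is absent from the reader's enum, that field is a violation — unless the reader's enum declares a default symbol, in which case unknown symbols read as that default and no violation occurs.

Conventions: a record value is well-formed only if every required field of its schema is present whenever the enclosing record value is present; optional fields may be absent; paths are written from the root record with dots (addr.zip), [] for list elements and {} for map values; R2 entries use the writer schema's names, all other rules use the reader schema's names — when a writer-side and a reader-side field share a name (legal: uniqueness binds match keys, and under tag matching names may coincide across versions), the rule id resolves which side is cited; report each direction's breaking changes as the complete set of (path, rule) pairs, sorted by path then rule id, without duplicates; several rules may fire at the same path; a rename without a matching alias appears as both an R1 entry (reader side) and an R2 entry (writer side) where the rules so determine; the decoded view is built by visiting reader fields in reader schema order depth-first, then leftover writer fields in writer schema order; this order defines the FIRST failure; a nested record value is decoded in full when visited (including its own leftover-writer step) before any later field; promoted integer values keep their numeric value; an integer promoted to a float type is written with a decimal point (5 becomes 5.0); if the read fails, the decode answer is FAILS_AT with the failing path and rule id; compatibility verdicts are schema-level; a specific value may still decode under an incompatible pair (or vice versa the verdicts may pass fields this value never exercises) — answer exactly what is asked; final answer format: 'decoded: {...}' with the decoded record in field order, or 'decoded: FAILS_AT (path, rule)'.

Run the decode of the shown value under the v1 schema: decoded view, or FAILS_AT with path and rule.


decoded: {"role": "CLOSED", "tags": [-7, 40], "geo": null, "active": false, "checksum": 0x1A2B, "enabled": true, "balance": 0.0}

the writer's type comes first in each Order pair
decoding the Order value with the v1 reader:
  role := "CLOSED"
  tags := [-7, 40]
  geo := null (not supplied -> null)
  active := false
  checksum := 0x1A2B
  enabled := true
  balance := 0.0
  writer verified: unmatched, discarded
  => decoded: {"role": "CLOSED", "tags": [-7, 40], "geo": null, "active": false, "checksum": 0x1A2B, "enabled": true, "balance": 0.0}
the rest of the Order diff is inert for this question:
  added field verified to record Order: required bool, tag 22 (in v2 it sits immediately before tags) -> a verdict-level change on Order — the shown value reads the same
  field duration in record Contact: required changed to optional -> a verdict-level change on Order — the shown value reads the same
  added field weight to record Order: optional float32, tag 3 (in v2 it sits immediately before tags) -> no rule fires on it and the decoded Order view is identical with or without it


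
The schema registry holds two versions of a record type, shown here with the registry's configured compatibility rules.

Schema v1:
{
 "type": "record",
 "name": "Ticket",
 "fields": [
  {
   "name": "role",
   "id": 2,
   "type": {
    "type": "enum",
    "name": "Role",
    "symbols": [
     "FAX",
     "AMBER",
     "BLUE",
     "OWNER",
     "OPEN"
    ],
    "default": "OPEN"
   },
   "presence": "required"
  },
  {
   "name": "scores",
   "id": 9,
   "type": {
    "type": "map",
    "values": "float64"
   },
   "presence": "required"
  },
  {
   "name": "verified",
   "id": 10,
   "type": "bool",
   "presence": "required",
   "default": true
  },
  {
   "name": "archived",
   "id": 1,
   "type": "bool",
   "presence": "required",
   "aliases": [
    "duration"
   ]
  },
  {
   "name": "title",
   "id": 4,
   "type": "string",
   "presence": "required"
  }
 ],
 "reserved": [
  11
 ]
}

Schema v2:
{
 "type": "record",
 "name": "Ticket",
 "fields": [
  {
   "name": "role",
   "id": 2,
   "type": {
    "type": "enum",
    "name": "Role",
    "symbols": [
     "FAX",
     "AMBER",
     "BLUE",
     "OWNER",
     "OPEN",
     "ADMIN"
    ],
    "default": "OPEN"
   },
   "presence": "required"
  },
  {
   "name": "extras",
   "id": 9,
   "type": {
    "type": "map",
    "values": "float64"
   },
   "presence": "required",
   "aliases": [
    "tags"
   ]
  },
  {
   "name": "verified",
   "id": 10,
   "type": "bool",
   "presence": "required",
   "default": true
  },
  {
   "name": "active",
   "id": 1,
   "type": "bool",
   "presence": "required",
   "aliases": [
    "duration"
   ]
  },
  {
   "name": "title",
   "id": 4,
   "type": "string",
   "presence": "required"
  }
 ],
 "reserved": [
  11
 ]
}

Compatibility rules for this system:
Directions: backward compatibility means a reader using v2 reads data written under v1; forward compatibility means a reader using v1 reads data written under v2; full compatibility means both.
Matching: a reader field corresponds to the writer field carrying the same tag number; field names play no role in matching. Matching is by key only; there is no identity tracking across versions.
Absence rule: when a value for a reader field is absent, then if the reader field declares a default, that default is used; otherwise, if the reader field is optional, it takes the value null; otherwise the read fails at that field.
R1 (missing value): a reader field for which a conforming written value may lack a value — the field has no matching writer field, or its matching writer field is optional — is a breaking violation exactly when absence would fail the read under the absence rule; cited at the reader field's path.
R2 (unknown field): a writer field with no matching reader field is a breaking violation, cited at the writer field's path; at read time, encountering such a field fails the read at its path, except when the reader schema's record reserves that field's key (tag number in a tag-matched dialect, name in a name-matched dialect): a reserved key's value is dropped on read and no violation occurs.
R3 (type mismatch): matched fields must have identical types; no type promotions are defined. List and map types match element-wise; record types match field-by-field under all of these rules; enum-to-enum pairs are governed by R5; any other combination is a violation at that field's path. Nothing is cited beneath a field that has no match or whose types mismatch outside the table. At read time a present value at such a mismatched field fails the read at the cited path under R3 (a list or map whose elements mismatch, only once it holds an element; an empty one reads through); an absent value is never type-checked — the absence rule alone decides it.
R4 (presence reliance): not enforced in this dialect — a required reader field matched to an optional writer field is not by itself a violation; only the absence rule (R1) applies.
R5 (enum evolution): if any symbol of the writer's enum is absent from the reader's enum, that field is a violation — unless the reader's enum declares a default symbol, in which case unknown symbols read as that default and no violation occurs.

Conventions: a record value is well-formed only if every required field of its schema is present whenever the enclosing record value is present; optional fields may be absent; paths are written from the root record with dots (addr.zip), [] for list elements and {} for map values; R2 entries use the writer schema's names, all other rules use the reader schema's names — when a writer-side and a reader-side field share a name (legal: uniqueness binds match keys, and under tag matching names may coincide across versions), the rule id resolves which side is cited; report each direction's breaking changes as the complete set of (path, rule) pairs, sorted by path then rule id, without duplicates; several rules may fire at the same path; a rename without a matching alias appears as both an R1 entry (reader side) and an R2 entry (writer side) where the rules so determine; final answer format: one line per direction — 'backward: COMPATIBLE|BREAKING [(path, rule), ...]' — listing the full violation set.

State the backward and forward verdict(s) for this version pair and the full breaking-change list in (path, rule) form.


backward: COMPATIBLE []; forward: COMPATIBLE []

the writer's type comes first in each Ticket pair
backward pass over Ticket, reader schema v2, writer schema v1:
  role: Role -> Role, writer required; from role
  extras: map<string, float64> -> map<string, float64>, writer required; from scores
  verified: bool -> bool, writer required; from verified
  active: bool -> bool, writer required; from archived
  title: string -> string, writer required; from title
  => backward: COMPATIBLE
forward pass over Ticket, reader schema v1, writer schema v2:
  role: Role -> Role, writer required; from role
  scores: map<string, float64> -> map<string, float64>, writer required; from extras
  verified: bool -> bool, writer required; from verified
  archived: bool -> bool, writer required; from active
  title: string -> string, writer required; from title
  => forward: COMPATIBLE


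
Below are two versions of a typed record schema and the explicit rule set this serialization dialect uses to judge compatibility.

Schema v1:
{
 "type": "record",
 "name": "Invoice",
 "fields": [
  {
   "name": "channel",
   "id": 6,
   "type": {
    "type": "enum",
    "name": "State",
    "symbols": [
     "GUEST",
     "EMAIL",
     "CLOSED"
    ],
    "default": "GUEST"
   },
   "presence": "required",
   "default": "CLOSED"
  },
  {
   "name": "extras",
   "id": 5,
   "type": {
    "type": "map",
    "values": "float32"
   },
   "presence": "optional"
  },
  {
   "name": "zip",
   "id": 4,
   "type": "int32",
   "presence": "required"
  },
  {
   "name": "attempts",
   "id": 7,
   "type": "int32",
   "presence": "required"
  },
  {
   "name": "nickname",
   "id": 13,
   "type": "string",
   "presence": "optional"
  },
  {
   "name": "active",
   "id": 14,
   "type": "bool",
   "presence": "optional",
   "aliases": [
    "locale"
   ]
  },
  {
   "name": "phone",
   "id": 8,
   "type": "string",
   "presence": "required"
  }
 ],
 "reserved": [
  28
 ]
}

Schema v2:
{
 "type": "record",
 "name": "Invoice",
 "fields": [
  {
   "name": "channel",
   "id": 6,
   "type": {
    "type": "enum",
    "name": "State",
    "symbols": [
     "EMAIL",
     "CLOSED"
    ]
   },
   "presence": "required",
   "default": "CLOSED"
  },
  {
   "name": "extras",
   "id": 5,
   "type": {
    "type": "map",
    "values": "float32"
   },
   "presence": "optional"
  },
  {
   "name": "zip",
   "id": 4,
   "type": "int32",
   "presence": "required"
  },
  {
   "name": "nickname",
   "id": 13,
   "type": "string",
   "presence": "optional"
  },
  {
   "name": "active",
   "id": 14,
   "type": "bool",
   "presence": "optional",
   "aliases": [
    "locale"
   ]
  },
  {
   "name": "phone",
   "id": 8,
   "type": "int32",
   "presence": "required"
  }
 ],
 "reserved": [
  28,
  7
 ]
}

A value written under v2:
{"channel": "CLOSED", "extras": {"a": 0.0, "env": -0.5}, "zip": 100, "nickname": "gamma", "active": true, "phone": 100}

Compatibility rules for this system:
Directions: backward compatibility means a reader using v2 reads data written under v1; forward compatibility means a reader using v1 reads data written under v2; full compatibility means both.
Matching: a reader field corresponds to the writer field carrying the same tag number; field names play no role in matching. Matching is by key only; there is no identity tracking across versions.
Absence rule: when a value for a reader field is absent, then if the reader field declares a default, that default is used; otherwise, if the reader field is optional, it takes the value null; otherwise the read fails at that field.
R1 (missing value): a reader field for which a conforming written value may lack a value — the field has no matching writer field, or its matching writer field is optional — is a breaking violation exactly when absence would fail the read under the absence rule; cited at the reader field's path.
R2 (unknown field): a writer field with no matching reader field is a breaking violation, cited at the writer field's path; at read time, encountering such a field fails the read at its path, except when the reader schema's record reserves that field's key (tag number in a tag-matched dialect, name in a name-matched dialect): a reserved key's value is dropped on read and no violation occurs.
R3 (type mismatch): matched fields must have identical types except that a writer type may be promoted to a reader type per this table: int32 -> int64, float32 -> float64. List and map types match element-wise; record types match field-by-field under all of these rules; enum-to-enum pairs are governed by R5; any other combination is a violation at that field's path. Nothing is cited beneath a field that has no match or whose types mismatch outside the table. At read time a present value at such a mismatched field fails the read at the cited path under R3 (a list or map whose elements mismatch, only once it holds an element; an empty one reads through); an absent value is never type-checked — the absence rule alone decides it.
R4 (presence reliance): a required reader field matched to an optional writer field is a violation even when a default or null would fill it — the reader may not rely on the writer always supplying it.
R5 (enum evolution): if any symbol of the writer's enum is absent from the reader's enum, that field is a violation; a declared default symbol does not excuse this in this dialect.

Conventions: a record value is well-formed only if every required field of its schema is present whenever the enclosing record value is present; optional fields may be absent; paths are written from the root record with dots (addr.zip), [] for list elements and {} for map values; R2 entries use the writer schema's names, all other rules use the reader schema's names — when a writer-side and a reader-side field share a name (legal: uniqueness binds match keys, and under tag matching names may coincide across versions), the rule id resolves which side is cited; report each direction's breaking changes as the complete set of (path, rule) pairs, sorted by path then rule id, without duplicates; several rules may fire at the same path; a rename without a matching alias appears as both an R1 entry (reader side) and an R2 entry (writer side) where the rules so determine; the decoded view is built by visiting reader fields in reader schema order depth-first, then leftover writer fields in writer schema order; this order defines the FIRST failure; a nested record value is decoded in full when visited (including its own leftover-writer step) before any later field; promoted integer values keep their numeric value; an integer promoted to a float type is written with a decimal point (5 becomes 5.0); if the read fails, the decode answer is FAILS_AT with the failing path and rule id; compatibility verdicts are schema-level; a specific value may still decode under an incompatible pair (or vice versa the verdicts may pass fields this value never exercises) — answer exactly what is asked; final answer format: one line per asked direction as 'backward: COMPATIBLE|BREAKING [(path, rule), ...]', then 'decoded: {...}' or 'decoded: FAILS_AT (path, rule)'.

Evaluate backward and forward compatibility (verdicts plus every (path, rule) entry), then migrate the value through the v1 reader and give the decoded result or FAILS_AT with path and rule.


arrows below run writer -> reader for Invoice
backward on Invoice — v2 reading data written by v1:
  State -> State, writer required: channel aligns to channel
  map<string, float32> -> map<string, float32>, writer optional: extras aligns to extras
  int32 -> int32, writer required: zip aligns to zip
  string -> string, writer optional: nickname aligns to nickname
  bool -> bool, writer optional: active aligns to active
  string -> int32, writer required: phone aligns to phone
  writer field attempts has no reader counterpart
  breaking: (channel, R5)
  breaking: (phone, R3)
  backward on Invoice therefore BREAKING (2)
forward on Invoice — v1 reading data written by v2:
  State -> State, writer required: channel aligns to channel
  map<string, float32> -> map<string, float32>, writer optional: extras aligns to extras
  int32 -> int32, writer required: zip aligns to zip
  attempts: no writer-side match
  string -> string, writer optional: nickname aligns to nickname
  bool -> bool, writer optional: active aligns to active
  int32 -> string, writer required: phone aligns to phone
  breaking: (attempts, R1)
  breaking: (phone, R3)
  forward on Invoice therefore BREAKING (2)
decode (reader v1):
  channel := "CLOSED"
  extras := {"a": 0.0, "env": -0.5}
  zip := 100
  read fails at attempts under R1 (no fill)
  => FAILS_AT (attempts, R1)

backward: BREAKING [(channel, R5), (phone, R3)]; forward: BREAKING [(attempts, R1), (phone, R3)]; decoded: FAILS_AT (attempts, R1)


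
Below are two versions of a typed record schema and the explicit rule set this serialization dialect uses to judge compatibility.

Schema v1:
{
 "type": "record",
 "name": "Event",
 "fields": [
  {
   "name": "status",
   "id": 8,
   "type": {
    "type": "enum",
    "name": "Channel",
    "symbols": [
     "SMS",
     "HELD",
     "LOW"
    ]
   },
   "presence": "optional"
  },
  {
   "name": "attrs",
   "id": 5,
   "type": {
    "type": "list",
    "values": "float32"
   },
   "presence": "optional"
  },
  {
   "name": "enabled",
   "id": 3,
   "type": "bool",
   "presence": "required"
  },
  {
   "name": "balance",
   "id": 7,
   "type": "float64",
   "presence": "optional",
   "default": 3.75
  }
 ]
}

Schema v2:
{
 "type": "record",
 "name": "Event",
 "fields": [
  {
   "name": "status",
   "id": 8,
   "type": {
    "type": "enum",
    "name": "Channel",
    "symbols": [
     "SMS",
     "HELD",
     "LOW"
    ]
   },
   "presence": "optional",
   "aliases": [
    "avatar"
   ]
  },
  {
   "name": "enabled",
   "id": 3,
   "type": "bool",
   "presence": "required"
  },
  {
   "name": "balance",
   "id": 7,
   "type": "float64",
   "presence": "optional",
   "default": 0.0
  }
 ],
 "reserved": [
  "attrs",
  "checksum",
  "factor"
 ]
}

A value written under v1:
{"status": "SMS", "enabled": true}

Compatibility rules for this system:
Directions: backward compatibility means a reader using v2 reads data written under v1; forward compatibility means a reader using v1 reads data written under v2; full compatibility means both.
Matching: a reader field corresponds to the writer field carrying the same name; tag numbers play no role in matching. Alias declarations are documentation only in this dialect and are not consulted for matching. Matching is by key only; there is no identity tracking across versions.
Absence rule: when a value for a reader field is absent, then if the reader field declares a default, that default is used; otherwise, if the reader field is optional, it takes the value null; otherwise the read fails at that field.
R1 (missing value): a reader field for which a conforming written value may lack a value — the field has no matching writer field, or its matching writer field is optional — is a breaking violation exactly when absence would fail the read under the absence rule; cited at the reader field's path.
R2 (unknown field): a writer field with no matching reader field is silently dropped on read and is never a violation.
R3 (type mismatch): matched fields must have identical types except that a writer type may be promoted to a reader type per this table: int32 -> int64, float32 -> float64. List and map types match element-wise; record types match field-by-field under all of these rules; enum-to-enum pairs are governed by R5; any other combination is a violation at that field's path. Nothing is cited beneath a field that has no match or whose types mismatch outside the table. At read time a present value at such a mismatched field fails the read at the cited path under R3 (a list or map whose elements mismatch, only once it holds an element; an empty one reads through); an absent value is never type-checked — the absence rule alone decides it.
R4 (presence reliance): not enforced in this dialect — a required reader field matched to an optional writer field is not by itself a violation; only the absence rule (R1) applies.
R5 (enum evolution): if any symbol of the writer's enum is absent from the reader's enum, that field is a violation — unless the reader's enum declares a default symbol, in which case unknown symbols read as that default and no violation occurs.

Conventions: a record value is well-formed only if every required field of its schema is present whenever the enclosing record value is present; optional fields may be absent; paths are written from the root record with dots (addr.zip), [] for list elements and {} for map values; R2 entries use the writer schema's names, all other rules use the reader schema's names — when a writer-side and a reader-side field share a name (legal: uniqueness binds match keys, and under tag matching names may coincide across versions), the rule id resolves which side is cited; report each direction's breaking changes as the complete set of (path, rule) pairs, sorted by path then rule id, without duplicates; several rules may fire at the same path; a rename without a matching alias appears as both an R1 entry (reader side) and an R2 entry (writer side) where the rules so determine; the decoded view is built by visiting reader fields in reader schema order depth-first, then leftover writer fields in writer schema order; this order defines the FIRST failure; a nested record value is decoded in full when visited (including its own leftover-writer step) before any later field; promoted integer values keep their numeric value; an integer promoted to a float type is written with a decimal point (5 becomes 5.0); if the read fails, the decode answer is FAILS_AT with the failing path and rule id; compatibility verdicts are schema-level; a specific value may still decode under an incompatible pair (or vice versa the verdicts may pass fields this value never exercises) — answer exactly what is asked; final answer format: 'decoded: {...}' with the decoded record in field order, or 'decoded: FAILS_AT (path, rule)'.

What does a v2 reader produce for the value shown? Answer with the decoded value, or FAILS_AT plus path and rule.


the writer's type comes first in each Event pair
decoding the Event value with the v2 reader:
  status := "SMS"
  enabled := true
  balance := 0.0 (absent -> default)
  => decoded: {"status": "SMS", "enabled": true, "balance": 0.0}

decoded: {"status": "SMS", "enabled": true, "balance": 0.0}


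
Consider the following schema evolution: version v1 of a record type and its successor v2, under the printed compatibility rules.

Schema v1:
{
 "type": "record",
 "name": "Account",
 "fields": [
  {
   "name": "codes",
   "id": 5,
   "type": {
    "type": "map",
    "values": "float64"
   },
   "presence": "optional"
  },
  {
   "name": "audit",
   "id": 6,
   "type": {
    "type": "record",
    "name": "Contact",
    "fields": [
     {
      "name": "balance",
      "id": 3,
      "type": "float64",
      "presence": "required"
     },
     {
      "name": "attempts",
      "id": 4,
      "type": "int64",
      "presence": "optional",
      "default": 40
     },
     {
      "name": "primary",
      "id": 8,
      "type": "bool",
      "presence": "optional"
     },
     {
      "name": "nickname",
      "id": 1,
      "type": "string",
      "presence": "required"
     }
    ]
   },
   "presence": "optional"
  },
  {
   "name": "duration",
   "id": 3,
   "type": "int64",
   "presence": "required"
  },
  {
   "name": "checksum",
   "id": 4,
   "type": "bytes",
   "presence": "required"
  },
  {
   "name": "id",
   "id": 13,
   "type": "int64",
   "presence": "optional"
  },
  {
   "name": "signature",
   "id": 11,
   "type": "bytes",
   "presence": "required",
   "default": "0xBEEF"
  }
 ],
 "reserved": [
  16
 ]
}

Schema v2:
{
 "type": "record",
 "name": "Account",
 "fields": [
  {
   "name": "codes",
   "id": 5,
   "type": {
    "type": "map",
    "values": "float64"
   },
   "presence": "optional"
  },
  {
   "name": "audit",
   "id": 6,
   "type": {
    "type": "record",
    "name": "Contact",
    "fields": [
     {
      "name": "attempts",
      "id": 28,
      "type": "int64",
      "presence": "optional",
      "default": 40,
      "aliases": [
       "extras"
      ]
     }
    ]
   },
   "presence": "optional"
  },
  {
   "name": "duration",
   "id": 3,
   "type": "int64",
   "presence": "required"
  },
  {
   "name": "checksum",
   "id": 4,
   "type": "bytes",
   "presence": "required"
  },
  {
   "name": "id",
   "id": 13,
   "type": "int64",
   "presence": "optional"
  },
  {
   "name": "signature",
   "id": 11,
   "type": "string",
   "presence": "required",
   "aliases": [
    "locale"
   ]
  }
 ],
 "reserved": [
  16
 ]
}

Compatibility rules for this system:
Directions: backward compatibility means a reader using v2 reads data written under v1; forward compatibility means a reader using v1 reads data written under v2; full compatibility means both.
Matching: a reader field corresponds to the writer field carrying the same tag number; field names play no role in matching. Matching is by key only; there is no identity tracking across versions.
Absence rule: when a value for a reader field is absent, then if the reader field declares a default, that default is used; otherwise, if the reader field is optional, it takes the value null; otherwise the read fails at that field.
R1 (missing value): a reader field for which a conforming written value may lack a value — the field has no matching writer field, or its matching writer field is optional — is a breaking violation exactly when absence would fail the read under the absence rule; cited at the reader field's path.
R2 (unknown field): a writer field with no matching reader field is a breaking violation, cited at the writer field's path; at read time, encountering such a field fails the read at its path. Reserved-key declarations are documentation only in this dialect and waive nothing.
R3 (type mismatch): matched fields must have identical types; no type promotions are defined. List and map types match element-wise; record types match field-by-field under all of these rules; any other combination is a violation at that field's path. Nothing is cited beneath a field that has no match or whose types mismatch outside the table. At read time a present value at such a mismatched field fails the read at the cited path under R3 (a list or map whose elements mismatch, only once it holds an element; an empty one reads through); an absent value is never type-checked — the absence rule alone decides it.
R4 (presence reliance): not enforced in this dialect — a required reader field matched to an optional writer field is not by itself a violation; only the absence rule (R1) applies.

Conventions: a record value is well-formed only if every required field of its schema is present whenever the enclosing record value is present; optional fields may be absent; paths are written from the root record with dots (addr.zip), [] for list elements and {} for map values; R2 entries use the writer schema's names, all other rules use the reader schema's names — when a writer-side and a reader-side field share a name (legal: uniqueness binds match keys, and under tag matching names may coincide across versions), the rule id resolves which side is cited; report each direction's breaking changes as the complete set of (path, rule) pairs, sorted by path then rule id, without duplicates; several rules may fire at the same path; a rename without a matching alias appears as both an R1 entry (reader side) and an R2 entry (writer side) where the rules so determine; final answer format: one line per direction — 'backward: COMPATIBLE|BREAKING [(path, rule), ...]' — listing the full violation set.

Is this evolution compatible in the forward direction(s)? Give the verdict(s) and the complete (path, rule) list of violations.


each type pair in Account: writer, then reader
forward pass over Account, reader schema v1, writer schema v2:
  map<string, float64> -> map<string, float64>, writer optional: codes aligns to codes
  Contact -> Contact, writer optional: audit aligns to audit
  int64 -> int64, writer required: duration aligns to duration
  bytes -> bytes, writer required: checksum aligns to checksum
  int64 -> int64, writer optional: id aligns to id
  string -> bytes, writer required: signature aligns to signature
  no writer field matches reader audit.balance
  no writer field matches reader audit.attempts
  no writer field matches reader audit.primary
  no writer field matches reader audit.nickname
  leftover writer field: audit.attempts
  rule R2 violated at audit.attempts
  rule R1 violated at audit.balance
  rule R1 violated at audit.nickname
  rule R3 violated at signature
  => 4 violation(s): forward is BREAKING for Account
remaining Account differences; none change what is asked:
  removed field primary from record Contact -> affects backward compatibility only, which is not asked

forward: BREAKING [(audit.attempts, R2), (audit.balance, R1), (audit.nickname, R1), (signature, R3)]


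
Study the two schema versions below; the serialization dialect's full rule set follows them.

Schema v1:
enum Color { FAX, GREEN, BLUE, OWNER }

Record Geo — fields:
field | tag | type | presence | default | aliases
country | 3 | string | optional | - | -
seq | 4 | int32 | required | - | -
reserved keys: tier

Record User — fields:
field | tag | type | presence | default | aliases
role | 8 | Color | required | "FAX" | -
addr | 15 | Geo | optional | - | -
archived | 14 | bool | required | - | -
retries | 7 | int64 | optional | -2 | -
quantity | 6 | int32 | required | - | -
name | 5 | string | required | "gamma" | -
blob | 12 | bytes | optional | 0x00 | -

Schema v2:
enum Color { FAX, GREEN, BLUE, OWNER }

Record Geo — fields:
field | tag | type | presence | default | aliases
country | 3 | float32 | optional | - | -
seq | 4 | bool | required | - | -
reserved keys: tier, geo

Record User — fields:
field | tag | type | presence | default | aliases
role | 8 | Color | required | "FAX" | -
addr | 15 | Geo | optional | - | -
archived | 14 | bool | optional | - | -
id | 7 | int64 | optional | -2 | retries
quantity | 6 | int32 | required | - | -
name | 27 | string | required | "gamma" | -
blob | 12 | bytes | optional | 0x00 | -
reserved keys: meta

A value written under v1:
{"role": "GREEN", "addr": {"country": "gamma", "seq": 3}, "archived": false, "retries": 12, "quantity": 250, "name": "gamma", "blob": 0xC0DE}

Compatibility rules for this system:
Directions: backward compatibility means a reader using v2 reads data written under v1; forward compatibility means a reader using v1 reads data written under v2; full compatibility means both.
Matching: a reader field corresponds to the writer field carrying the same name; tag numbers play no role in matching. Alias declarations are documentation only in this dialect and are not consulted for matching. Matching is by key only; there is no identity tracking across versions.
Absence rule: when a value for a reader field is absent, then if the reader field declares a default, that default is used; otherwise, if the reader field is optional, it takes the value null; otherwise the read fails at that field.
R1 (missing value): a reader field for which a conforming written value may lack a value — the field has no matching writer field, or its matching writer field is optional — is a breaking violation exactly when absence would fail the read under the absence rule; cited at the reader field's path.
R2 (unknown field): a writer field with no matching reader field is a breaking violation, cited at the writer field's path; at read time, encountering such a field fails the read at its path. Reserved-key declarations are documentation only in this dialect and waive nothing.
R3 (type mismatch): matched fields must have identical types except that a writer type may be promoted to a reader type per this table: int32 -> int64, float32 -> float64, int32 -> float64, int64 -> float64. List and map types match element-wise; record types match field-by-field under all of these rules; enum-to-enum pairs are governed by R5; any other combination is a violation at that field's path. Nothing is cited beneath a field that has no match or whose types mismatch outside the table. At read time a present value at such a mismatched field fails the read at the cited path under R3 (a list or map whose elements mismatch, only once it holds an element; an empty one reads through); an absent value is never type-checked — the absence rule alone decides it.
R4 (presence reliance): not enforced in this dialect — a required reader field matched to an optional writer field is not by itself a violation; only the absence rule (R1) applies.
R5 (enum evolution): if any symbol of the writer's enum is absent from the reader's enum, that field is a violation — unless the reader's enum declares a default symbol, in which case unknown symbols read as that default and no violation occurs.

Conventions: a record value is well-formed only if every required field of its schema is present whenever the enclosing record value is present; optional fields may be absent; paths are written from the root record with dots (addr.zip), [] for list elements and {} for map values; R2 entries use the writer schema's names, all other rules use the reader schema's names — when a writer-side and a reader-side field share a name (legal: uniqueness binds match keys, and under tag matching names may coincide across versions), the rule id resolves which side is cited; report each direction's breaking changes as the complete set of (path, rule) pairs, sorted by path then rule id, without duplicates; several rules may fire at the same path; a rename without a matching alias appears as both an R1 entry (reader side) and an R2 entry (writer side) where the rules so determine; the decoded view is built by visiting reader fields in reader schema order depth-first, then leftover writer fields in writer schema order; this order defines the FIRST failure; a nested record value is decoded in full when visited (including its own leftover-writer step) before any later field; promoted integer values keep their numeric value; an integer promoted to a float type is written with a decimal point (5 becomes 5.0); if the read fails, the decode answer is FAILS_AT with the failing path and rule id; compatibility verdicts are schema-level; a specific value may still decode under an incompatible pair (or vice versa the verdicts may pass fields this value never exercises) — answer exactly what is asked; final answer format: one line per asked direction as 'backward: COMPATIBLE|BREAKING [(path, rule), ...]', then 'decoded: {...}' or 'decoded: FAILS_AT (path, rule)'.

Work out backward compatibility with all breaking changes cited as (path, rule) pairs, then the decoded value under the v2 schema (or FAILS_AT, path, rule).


the writer's type comes first in each User pair
backward on User — v2 reading data written by v1:
  writer required, Color -> Color: reader role maps from writer role
  writer optional, Geo -> Geo: reader addr maps from writer addr
  writer required, bool -> bool: reader archived maps from writer archived
  id: no writer match
  writer required, int32 -> int32: reader quantity maps from writer quantity
  writer required, string -> string: reader name maps from writer name
  writer optional, bytes -> bytes: reader blob maps from writer blob
  writer field retries has no reader counterpart
  writer optional, string -> float32: reader addr.country maps from writer addr.country
  writer required, int32 -> bool: reader addr.seq maps from writer addr.seq
  rule R3 violated at addr.country
  rule R3 violated at addr.seq
  rule R2 violated at retries
  => backward verdict for User: BREAKING, 3 violation(s)
decoding the User value with the v2 reader:
  role := "GREEN"
  read fails at addr.country under R3
  => FAILS_AT (addr.country, R3)
checking off the User differences that do not matter here:
  field archived in record User: required changed to optional -> matters only for User's forward compatibility — outside the asked direction
  field name in record User: tag 5 changed to 27 -> inert for the asked User verdict: nothing fires

backward: BREAKING [(addr.country, R3), (addr.seq, R3), (retries, R2)]; decoded: FAILS_AT (addr.country, R3)
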